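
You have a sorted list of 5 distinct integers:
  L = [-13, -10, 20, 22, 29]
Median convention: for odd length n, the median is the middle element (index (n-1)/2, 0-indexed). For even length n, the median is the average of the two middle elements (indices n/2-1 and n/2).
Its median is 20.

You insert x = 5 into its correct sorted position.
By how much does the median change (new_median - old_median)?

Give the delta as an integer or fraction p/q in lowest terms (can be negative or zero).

Answer: -15/2

Derivation:
Old median = 20
After inserting x = 5: new sorted = [-13, -10, 5, 20, 22, 29]
New median = 25/2
Delta = 25/2 - 20 = -15/2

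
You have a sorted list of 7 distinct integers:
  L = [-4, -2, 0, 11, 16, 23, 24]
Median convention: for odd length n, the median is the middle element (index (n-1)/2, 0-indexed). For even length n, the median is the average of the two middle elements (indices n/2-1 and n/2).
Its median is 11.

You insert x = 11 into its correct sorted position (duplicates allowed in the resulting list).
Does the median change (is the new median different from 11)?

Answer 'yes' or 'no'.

Answer: no

Derivation:
Old median = 11
Insert x = 11
New median = 11
Changed? no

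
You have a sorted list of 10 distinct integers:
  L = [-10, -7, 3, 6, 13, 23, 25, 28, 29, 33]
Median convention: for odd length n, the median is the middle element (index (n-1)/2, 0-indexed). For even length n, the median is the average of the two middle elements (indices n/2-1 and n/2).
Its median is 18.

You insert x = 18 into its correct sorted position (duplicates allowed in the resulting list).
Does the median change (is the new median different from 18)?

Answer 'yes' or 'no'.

Answer: no

Derivation:
Old median = 18
Insert x = 18
New median = 18
Changed? no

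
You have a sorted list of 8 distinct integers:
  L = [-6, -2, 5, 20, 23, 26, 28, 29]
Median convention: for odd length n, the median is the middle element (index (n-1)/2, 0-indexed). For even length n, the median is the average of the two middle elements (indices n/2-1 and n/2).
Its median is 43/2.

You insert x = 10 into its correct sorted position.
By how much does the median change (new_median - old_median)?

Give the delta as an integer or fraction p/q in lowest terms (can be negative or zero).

Answer: -3/2

Derivation:
Old median = 43/2
After inserting x = 10: new sorted = [-6, -2, 5, 10, 20, 23, 26, 28, 29]
New median = 20
Delta = 20 - 43/2 = -3/2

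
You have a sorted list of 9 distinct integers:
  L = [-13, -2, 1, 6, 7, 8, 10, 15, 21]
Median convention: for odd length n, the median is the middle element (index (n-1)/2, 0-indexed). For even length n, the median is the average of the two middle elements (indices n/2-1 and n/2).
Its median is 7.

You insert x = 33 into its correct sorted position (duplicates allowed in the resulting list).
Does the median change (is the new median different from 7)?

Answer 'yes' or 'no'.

Answer: yes

Derivation:
Old median = 7
Insert x = 33
New median = 15/2
Changed? yes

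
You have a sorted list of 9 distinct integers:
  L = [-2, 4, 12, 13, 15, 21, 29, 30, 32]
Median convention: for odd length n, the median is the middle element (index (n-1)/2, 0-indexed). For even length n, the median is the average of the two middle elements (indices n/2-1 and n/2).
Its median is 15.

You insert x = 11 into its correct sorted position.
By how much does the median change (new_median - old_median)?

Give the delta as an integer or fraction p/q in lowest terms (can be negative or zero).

Old median = 15
After inserting x = 11: new sorted = [-2, 4, 11, 12, 13, 15, 21, 29, 30, 32]
New median = 14
Delta = 14 - 15 = -1

Answer: -1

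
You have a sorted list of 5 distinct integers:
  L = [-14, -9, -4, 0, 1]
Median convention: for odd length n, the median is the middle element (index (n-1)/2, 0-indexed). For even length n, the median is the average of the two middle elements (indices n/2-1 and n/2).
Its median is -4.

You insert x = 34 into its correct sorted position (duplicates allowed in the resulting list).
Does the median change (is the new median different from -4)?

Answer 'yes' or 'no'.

Answer: yes

Derivation:
Old median = -4
Insert x = 34
New median = -2
Changed? yes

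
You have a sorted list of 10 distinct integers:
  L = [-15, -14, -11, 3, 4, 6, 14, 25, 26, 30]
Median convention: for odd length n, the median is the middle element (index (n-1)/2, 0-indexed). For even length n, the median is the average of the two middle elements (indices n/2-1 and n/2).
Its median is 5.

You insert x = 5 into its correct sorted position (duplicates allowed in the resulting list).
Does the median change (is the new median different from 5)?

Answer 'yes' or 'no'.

Old median = 5
Insert x = 5
New median = 5
Changed? no

Answer: no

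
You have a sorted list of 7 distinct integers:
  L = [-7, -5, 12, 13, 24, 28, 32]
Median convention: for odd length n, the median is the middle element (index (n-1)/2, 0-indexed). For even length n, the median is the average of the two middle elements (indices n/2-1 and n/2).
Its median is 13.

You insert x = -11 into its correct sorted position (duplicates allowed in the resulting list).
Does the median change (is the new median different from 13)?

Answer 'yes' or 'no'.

Old median = 13
Insert x = -11
New median = 25/2
Changed? yes

Answer: yes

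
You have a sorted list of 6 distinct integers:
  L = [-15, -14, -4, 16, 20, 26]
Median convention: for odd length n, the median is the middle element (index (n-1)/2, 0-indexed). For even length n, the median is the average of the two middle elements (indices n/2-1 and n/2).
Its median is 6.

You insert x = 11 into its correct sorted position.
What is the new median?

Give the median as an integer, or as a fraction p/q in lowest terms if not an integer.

Old list (sorted, length 6): [-15, -14, -4, 16, 20, 26]
Old median = 6
Insert x = 11
Old length even (6). Middle pair: indices 2,3 = -4,16.
New length odd (7). New median = single middle element.
x = 11: 3 elements are < x, 3 elements are > x.
New sorted list: [-15, -14, -4, 11, 16, 20, 26]
New median = 11

Answer: 11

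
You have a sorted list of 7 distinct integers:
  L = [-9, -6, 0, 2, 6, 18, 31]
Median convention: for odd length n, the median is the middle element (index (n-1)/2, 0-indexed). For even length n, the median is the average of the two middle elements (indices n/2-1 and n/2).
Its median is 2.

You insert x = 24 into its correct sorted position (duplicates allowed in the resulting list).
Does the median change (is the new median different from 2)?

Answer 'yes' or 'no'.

Answer: yes

Derivation:
Old median = 2
Insert x = 24
New median = 4
Changed? yes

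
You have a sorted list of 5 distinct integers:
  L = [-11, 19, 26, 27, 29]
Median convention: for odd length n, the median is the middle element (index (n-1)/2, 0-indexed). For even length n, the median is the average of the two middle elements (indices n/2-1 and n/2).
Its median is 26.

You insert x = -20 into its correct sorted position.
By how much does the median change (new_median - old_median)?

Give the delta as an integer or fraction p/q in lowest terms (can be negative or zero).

Answer: -7/2

Derivation:
Old median = 26
After inserting x = -20: new sorted = [-20, -11, 19, 26, 27, 29]
New median = 45/2
Delta = 45/2 - 26 = -7/2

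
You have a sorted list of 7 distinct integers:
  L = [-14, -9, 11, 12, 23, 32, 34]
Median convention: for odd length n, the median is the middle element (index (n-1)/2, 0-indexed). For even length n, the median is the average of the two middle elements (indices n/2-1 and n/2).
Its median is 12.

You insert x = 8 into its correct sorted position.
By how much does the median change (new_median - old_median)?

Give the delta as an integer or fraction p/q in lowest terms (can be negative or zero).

Old median = 12
After inserting x = 8: new sorted = [-14, -9, 8, 11, 12, 23, 32, 34]
New median = 23/2
Delta = 23/2 - 12 = -1/2

Answer: -1/2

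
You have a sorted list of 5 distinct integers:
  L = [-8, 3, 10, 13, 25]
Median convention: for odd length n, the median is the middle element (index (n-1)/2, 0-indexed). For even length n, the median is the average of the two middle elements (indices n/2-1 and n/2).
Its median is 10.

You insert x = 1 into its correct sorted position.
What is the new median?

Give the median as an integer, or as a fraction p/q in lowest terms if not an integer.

Answer: 13/2

Derivation:
Old list (sorted, length 5): [-8, 3, 10, 13, 25]
Old median = 10
Insert x = 1
Old length odd (5). Middle was index 2 = 10.
New length even (6). New median = avg of two middle elements.
x = 1: 1 elements are < x, 4 elements are > x.
New sorted list: [-8, 1, 3, 10, 13, 25]
New median = 13/2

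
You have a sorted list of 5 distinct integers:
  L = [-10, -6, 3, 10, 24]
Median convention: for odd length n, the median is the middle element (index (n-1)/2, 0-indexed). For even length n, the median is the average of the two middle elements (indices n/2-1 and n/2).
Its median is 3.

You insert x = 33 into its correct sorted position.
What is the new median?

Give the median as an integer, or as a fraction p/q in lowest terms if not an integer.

Old list (sorted, length 5): [-10, -6, 3, 10, 24]
Old median = 3
Insert x = 33
Old length odd (5). Middle was index 2 = 3.
New length even (6). New median = avg of two middle elements.
x = 33: 5 elements are < x, 0 elements are > x.
New sorted list: [-10, -6, 3, 10, 24, 33]
New median = 13/2

Answer: 13/2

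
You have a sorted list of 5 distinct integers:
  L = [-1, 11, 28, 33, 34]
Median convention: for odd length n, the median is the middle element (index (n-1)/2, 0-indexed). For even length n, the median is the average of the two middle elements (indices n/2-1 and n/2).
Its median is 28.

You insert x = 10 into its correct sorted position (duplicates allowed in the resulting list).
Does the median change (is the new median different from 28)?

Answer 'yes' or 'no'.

Answer: yes

Derivation:
Old median = 28
Insert x = 10
New median = 39/2
Changed? yes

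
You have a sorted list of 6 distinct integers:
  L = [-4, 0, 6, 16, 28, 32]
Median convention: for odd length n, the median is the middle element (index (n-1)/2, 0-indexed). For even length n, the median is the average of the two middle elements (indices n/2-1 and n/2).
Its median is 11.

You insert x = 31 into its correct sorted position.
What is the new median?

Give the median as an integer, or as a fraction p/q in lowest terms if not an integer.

Answer: 16

Derivation:
Old list (sorted, length 6): [-4, 0, 6, 16, 28, 32]
Old median = 11
Insert x = 31
Old length even (6). Middle pair: indices 2,3 = 6,16.
New length odd (7). New median = single middle element.
x = 31: 5 elements are < x, 1 elements are > x.
New sorted list: [-4, 0, 6, 16, 28, 31, 32]
New median = 16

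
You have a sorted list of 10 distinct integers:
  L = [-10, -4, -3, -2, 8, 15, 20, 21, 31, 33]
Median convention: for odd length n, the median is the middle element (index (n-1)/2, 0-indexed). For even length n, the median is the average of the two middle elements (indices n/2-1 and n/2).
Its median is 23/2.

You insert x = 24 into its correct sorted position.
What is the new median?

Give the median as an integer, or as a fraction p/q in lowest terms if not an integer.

Old list (sorted, length 10): [-10, -4, -3, -2, 8, 15, 20, 21, 31, 33]
Old median = 23/2
Insert x = 24
Old length even (10). Middle pair: indices 4,5 = 8,15.
New length odd (11). New median = single middle element.
x = 24: 8 elements are < x, 2 elements are > x.
New sorted list: [-10, -4, -3, -2, 8, 15, 20, 21, 24, 31, 33]
New median = 15

Answer: 15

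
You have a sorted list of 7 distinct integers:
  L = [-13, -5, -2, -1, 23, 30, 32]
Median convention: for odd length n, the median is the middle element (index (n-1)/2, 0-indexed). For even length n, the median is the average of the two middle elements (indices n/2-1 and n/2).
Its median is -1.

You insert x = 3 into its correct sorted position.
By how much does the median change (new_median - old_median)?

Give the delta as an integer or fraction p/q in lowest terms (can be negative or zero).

Answer: 2

Derivation:
Old median = -1
After inserting x = 3: new sorted = [-13, -5, -2, -1, 3, 23, 30, 32]
New median = 1
Delta = 1 - -1 = 2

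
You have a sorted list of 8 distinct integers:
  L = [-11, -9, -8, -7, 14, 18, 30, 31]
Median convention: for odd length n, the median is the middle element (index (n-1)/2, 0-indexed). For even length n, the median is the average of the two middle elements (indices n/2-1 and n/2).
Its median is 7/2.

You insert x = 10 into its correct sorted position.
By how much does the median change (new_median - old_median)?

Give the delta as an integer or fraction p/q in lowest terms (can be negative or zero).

Old median = 7/2
After inserting x = 10: new sorted = [-11, -9, -8, -7, 10, 14, 18, 30, 31]
New median = 10
Delta = 10 - 7/2 = 13/2

Answer: 13/2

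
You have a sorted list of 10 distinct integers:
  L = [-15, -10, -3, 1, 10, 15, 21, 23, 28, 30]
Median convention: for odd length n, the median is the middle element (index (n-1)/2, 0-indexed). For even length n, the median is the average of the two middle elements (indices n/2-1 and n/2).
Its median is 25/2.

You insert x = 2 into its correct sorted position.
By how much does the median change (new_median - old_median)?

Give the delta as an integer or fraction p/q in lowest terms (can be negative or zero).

Answer: -5/2

Derivation:
Old median = 25/2
After inserting x = 2: new sorted = [-15, -10, -3, 1, 2, 10, 15, 21, 23, 28, 30]
New median = 10
Delta = 10 - 25/2 = -5/2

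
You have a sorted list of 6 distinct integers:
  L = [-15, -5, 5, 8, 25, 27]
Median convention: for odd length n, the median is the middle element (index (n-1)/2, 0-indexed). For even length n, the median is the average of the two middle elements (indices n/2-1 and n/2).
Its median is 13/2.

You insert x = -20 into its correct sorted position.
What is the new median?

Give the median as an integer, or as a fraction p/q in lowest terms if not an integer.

Answer: 5

Derivation:
Old list (sorted, length 6): [-15, -5, 5, 8, 25, 27]
Old median = 13/2
Insert x = -20
Old length even (6). Middle pair: indices 2,3 = 5,8.
New length odd (7). New median = single middle element.
x = -20: 0 elements are < x, 6 elements are > x.
New sorted list: [-20, -15, -5, 5, 8, 25, 27]
New median = 5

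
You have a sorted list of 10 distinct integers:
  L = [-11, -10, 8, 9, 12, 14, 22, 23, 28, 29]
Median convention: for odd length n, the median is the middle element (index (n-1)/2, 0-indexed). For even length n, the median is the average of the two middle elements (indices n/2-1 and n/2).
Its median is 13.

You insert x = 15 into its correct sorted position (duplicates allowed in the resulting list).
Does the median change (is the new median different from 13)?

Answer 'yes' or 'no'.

Old median = 13
Insert x = 15
New median = 14
Changed? yes

Answer: yes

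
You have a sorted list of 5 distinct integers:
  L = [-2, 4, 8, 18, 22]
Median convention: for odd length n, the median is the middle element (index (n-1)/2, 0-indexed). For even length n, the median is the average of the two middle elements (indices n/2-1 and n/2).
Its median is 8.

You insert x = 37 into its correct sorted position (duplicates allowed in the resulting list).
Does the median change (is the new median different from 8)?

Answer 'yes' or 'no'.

Answer: yes

Derivation:
Old median = 8
Insert x = 37
New median = 13
Changed? yes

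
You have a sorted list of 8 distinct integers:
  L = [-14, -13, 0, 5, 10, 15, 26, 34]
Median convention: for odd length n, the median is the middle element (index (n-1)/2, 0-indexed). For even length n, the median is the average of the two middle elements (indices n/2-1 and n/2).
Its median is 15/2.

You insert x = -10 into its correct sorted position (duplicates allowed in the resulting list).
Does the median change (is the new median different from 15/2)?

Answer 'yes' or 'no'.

Answer: yes

Derivation:
Old median = 15/2
Insert x = -10
New median = 5
Changed? yes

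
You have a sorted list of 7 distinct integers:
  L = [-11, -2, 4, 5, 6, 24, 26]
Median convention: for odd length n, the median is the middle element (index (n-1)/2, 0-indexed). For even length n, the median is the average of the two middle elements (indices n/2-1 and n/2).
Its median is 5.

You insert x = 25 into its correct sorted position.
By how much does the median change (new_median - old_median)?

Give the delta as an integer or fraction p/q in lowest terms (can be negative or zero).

Old median = 5
After inserting x = 25: new sorted = [-11, -2, 4, 5, 6, 24, 25, 26]
New median = 11/2
Delta = 11/2 - 5 = 1/2

Answer: 1/2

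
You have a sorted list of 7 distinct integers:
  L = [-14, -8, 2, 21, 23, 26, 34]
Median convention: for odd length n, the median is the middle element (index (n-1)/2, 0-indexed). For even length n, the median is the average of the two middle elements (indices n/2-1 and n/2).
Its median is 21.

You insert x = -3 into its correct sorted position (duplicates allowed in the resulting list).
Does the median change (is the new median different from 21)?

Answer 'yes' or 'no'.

Answer: yes

Derivation:
Old median = 21
Insert x = -3
New median = 23/2
Changed? yes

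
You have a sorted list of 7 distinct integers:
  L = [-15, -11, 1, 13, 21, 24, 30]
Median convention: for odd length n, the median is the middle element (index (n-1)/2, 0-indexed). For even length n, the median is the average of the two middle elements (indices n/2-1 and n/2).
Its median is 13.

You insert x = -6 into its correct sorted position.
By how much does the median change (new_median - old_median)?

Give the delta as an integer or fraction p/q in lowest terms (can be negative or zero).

Answer: -6

Derivation:
Old median = 13
After inserting x = -6: new sorted = [-15, -11, -6, 1, 13, 21, 24, 30]
New median = 7
Delta = 7 - 13 = -6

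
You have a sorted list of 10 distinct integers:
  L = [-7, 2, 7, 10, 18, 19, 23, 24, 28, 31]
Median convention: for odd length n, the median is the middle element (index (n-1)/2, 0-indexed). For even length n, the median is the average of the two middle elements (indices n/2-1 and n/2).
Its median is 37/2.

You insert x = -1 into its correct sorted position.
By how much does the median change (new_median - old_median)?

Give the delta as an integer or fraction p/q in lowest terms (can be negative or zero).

Old median = 37/2
After inserting x = -1: new sorted = [-7, -1, 2, 7, 10, 18, 19, 23, 24, 28, 31]
New median = 18
Delta = 18 - 37/2 = -1/2

Answer: -1/2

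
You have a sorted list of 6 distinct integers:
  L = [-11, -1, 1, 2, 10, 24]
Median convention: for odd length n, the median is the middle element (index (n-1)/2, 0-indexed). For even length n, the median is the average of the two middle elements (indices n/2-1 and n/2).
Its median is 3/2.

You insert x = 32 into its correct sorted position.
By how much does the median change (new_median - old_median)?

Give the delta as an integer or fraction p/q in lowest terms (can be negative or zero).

Old median = 3/2
After inserting x = 32: new sorted = [-11, -1, 1, 2, 10, 24, 32]
New median = 2
Delta = 2 - 3/2 = 1/2

Answer: 1/2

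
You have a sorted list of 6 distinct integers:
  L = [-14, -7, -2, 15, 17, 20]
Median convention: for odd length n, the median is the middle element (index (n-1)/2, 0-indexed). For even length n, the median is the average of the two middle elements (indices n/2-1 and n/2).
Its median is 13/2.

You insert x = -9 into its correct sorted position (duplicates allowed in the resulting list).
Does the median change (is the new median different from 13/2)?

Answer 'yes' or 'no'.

Answer: yes

Derivation:
Old median = 13/2
Insert x = -9
New median = -2
Changed? yes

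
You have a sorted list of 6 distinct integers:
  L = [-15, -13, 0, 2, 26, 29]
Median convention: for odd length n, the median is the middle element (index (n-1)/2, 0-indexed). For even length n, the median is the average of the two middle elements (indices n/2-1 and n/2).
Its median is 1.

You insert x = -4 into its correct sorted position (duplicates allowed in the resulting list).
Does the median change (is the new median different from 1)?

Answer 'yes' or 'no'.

Old median = 1
Insert x = -4
New median = 0
Changed? yes

Answer: yes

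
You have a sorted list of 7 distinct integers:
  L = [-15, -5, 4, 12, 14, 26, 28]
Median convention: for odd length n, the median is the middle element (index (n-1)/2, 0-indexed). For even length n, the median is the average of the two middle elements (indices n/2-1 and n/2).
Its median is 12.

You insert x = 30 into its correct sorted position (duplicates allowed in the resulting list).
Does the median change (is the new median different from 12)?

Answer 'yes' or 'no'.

Old median = 12
Insert x = 30
New median = 13
Changed? yes

Answer: yes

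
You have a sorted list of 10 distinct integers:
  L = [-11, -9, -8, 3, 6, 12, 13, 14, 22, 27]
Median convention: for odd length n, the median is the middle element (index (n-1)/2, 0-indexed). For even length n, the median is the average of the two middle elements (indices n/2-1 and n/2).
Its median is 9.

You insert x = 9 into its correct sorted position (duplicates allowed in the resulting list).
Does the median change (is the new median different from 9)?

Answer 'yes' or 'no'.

Answer: no

Derivation:
Old median = 9
Insert x = 9
New median = 9
Changed? no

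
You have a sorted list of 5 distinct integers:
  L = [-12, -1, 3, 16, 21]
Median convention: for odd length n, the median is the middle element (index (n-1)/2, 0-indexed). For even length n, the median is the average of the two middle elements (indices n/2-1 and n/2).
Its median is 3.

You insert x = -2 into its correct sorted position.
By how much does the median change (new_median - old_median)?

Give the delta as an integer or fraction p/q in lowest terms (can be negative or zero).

Answer: -2

Derivation:
Old median = 3
After inserting x = -2: new sorted = [-12, -2, -1, 3, 16, 21]
New median = 1
Delta = 1 - 3 = -2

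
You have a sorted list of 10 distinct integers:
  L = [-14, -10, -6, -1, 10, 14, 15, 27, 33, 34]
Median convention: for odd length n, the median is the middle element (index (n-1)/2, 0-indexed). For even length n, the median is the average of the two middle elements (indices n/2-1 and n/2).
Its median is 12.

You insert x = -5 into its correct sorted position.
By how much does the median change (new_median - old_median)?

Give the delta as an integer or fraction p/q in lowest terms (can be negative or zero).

Answer: -2

Derivation:
Old median = 12
After inserting x = -5: new sorted = [-14, -10, -6, -5, -1, 10, 14, 15, 27, 33, 34]
New median = 10
Delta = 10 - 12 = -2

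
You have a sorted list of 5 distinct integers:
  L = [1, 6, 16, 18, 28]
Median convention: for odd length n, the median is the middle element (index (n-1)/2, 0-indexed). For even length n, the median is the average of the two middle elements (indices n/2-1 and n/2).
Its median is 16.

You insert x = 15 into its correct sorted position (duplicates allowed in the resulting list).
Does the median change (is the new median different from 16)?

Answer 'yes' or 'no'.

Answer: yes

Derivation:
Old median = 16
Insert x = 15
New median = 31/2
Changed? yes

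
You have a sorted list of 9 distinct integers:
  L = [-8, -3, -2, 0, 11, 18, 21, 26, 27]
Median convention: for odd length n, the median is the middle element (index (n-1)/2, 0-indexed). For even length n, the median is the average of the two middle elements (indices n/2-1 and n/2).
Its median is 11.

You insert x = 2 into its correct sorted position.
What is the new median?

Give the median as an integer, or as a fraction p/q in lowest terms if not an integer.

Answer: 13/2

Derivation:
Old list (sorted, length 9): [-8, -3, -2, 0, 11, 18, 21, 26, 27]
Old median = 11
Insert x = 2
Old length odd (9). Middle was index 4 = 11.
New length even (10). New median = avg of two middle elements.
x = 2: 4 elements are < x, 5 elements are > x.
New sorted list: [-8, -3, -2, 0, 2, 11, 18, 21, 26, 27]
New median = 13/2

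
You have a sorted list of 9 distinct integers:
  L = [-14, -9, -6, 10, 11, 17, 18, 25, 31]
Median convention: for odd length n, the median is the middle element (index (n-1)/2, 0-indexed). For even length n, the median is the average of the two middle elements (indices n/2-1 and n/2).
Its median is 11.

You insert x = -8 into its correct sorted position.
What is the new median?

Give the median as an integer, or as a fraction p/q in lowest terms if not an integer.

Old list (sorted, length 9): [-14, -9, -6, 10, 11, 17, 18, 25, 31]
Old median = 11
Insert x = -8
Old length odd (9). Middle was index 4 = 11.
New length even (10). New median = avg of two middle elements.
x = -8: 2 elements are < x, 7 elements are > x.
New sorted list: [-14, -9, -8, -6, 10, 11, 17, 18, 25, 31]
New median = 21/2

Answer: 21/2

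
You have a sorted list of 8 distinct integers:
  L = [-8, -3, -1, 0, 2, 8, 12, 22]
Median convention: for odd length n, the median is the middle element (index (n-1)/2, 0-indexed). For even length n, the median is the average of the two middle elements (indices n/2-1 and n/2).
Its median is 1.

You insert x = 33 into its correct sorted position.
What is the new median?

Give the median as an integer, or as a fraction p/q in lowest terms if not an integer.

Answer: 2

Derivation:
Old list (sorted, length 8): [-8, -3, -1, 0, 2, 8, 12, 22]
Old median = 1
Insert x = 33
Old length even (8). Middle pair: indices 3,4 = 0,2.
New length odd (9). New median = single middle element.
x = 33: 8 elements are < x, 0 elements are > x.
New sorted list: [-8, -3, -1, 0, 2, 8, 12, 22, 33]
New median = 2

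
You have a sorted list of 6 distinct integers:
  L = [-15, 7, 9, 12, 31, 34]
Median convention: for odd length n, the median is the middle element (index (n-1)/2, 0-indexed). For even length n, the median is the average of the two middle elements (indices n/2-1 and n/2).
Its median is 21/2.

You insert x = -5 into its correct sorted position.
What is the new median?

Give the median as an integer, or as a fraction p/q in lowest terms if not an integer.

Answer: 9

Derivation:
Old list (sorted, length 6): [-15, 7, 9, 12, 31, 34]
Old median = 21/2
Insert x = -5
Old length even (6). Middle pair: indices 2,3 = 9,12.
New length odd (7). New median = single middle element.
x = -5: 1 elements are < x, 5 elements are > x.
New sorted list: [-15, -5, 7, 9, 12, 31, 34]
New median = 9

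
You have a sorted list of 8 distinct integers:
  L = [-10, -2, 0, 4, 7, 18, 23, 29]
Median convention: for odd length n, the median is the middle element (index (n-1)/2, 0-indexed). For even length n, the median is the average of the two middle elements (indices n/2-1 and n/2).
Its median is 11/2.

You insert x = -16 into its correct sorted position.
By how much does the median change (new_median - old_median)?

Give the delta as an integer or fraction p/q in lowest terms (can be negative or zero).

Answer: -3/2

Derivation:
Old median = 11/2
After inserting x = -16: new sorted = [-16, -10, -2, 0, 4, 7, 18, 23, 29]
New median = 4
Delta = 4 - 11/2 = -3/2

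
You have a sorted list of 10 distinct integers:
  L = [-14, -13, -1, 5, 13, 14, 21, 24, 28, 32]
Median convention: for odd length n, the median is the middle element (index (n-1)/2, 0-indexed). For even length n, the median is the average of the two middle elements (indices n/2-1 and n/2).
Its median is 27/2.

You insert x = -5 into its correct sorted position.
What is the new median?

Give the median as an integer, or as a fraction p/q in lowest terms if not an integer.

Old list (sorted, length 10): [-14, -13, -1, 5, 13, 14, 21, 24, 28, 32]
Old median = 27/2
Insert x = -5
Old length even (10). Middle pair: indices 4,5 = 13,14.
New length odd (11). New median = single middle element.
x = -5: 2 elements are < x, 8 elements are > x.
New sorted list: [-14, -13, -5, -1, 5, 13, 14, 21, 24, 28, 32]
New median = 13

Answer: 13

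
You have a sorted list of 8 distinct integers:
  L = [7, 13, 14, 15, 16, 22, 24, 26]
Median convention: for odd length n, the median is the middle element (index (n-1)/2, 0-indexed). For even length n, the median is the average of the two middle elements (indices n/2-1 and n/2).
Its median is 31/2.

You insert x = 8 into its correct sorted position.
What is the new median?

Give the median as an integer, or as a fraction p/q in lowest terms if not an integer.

Answer: 15

Derivation:
Old list (sorted, length 8): [7, 13, 14, 15, 16, 22, 24, 26]
Old median = 31/2
Insert x = 8
Old length even (8). Middle pair: indices 3,4 = 15,16.
New length odd (9). New median = single middle element.
x = 8: 1 elements are < x, 7 elements are > x.
New sorted list: [7, 8, 13, 14, 15, 16, 22, 24, 26]
New median = 15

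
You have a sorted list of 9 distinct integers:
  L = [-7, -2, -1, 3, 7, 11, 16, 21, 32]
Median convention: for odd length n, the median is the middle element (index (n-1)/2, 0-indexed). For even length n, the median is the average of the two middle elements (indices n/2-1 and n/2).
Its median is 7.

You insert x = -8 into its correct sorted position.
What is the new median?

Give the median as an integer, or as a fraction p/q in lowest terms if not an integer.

Old list (sorted, length 9): [-7, -2, -1, 3, 7, 11, 16, 21, 32]
Old median = 7
Insert x = -8
Old length odd (9). Middle was index 4 = 7.
New length even (10). New median = avg of two middle elements.
x = -8: 0 elements are < x, 9 elements are > x.
New sorted list: [-8, -7, -2, -1, 3, 7, 11, 16, 21, 32]
New median = 5

Answer: 5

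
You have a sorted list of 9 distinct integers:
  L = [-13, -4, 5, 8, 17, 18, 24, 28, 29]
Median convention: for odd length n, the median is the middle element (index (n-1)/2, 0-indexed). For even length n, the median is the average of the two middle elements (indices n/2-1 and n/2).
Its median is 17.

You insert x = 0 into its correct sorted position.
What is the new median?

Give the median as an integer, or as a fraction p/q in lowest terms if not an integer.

Old list (sorted, length 9): [-13, -4, 5, 8, 17, 18, 24, 28, 29]
Old median = 17
Insert x = 0
Old length odd (9). Middle was index 4 = 17.
New length even (10). New median = avg of two middle elements.
x = 0: 2 elements are < x, 7 elements are > x.
New sorted list: [-13, -4, 0, 5, 8, 17, 18, 24, 28, 29]
New median = 25/2

Answer: 25/2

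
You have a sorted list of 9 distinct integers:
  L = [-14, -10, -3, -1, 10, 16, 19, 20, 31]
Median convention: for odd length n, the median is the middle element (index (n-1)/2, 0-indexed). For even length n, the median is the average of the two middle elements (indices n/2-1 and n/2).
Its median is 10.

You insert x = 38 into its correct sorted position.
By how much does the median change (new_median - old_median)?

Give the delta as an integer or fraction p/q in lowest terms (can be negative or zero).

Answer: 3

Derivation:
Old median = 10
After inserting x = 38: new sorted = [-14, -10, -3, -1, 10, 16, 19, 20, 31, 38]
New median = 13
Delta = 13 - 10 = 3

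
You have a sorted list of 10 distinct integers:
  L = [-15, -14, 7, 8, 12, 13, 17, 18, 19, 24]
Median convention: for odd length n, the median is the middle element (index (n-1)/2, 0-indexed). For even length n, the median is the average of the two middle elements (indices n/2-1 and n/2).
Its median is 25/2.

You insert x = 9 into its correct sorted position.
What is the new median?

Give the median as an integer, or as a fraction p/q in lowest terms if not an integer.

Old list (sorted, length 10): [-15, -14, 7, 8, 12, 13, 17, 18, 19, 24]
Old median = 25/2
Insert x = 9
Old length even (10). Middle pair: indices 4,5 = 12,13.
New length odd (11). New median = single middle element.
x = 9: 4 elements are < x, 6 elements are > x.
New sorted list: [-15, -14, 7, 8, 9, 12, 13, 17, 18, 19, 24]
New median = 12

Answer: 12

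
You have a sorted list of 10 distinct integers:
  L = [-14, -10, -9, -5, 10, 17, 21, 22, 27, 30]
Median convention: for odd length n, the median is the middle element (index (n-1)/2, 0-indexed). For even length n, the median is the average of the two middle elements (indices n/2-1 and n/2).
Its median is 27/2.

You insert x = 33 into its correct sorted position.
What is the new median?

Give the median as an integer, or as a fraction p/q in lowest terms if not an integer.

Old list (sorted, length 10): [-14, -10, -9, -5, 10, 17, 21, 22, 27, 30]
Old median = 27/2
Insert x = 33
Old length even (10). Middle pair: indices 4,5 = 10,17.
New length odd (11). New median = single middle element.
x = 33: 10 elements are < x, 0 elements are > x.
New sorted list: [-14, -10, -9, -5, 10, 17, 21, 22, 27, 30, 33]
New median = 17

Answer: 17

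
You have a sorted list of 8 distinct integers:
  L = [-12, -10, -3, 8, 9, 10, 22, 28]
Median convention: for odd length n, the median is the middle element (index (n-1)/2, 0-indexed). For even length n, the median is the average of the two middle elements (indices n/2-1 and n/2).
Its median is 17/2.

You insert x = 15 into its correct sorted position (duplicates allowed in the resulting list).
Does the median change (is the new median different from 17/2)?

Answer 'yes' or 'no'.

Answer: yes

Derivation:
Old median = 17/2
Insert x = 15
New median = 9
Changed? yes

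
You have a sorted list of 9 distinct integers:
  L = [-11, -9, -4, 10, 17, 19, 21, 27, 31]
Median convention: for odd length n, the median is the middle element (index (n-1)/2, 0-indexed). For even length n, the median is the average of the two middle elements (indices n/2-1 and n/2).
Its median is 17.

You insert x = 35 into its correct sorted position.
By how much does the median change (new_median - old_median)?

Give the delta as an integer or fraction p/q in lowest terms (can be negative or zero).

Old median = 17
After inserting x = 35: new sorted = [-11, -9, -4, 10, 17, 19, 21, 27, 31, 35]
New median = 18
Delta = 18 - 17 = 1

Answer: 1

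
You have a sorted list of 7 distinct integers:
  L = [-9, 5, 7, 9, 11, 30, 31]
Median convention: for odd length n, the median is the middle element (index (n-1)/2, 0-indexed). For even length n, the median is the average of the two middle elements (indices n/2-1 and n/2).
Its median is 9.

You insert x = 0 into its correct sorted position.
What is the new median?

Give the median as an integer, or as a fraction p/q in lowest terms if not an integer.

Answer: 8

Derivation:
Old list (sorted, length 7): [-9, 5, 7, 9, 11, 30, 31]
Old median = 9
Insert x = 0
Old length odd (7). Middle was index 3 = 9.
New length even (8). New median = avg of two middle elements.
x = 0: 1 elements are < x, 6 elements are > x.
New sorted list: [-9, 0, 5, 7, 9, 11, 30, 31]
New median = 8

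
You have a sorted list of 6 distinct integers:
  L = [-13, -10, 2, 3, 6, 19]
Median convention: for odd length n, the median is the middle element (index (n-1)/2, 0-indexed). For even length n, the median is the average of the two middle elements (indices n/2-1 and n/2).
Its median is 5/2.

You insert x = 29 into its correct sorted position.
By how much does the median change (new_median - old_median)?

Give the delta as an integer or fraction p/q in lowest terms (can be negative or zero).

Old median = 5/2
After inserting x = 29: new sorted = [-13, -10, 2, 3, 6, 19, 29]
New median = 3
Delta = 3 - 5/2 = 1/2

Answer: 1/2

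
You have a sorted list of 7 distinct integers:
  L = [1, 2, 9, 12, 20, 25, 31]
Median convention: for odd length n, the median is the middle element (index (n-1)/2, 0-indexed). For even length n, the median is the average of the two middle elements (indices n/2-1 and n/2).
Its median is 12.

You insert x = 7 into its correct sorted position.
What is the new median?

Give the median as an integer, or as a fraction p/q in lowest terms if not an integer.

Old list (sorted, length 7): [1, 2, 9, 12, 20, 25, 31]
Old median = 12
Insert x = 7
Old length odd (7). Middle was index 3 = 12.
New length even (8). New median = avg of two middle elements.
x = 7: 2 elements are < x, 5 elements are > x.
New sorted list: [1, 2, 7, 9, 12, 20, 25, 31]
New median = 21/2

Answer: 21/2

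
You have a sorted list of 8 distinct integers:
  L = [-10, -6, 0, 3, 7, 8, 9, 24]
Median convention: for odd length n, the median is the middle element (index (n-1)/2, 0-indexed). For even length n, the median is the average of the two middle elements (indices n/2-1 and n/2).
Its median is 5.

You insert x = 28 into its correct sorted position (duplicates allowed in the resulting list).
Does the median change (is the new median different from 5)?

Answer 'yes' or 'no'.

Answer: yes

Derivation:
Old median = 5
Insert x = 28
New median = 7
Changed? yes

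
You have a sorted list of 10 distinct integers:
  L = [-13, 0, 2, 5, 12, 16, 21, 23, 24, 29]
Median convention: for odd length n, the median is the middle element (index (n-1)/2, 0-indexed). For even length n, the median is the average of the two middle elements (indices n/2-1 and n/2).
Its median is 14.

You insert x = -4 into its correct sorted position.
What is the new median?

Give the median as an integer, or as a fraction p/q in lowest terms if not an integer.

Old list (sorted, length 10): [-13, 0, 2, 5, 12, 16, 21, 23, 24, 29]
Old median = 14
Insert x = -4
Old length even (10). Middle pair: indices 4,5 = 12,16.
New length odd (11). New median = single middle element.
x = -4: 1 elements are < x, 9 elements are > x.
New sorted list: [-13, -4, 0, 2, 5, 12, 16, 21, 23, 24, 29]
New median = 12

Answer: 12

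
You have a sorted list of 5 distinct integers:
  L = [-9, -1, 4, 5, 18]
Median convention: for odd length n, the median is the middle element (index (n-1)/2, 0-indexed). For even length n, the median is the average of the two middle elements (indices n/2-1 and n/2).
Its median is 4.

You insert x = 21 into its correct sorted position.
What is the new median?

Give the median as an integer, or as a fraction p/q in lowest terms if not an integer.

Answer: 9/2

Derivation:
Old list (sorted, length 5): [-9, -1, 4, 5, 18]
Old median = 4
Insert x = 21
Old length odd (5). Middle was index 2 = 4.
New length even (6). New median = avg of two middle elements.
x = 21: 5 elements are < x, 0 elements are > x.
New sorted list: [-9, -1, 4, 5, 18, 21]
New median = 9/2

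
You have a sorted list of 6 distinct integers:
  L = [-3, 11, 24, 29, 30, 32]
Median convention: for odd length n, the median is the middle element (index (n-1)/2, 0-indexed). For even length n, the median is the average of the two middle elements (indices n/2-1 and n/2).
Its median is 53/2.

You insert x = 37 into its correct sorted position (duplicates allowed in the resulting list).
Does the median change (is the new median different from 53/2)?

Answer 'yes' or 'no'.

Old median = 53/2
Insert x = 37
New median = 29
Changed? yes

Answer: yes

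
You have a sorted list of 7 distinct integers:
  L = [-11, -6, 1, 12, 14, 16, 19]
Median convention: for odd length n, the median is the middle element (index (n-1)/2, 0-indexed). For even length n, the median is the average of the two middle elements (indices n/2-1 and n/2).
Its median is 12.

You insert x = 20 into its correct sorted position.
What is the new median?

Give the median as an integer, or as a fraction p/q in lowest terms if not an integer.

Answer: 13

Derivation:
Old list (sorted, length 7): [-11, -6, 1, 12, 14, 16, 19]
Old median = 12
Insert x = 20
Old length odd (7). Middle was index 3 = 12.
New length even (8). New median = avg of two middle elements.
x = 20: 7 elements are < x, 0 elements are > x.
New sorted list: [-11, -6, 1, 12, 14, 16, 19, 20]
New median = 13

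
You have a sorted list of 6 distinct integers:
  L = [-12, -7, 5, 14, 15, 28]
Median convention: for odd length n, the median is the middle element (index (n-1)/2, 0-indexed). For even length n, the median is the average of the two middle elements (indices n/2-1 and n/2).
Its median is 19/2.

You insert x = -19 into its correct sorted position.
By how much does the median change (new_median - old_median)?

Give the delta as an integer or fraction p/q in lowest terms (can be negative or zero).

Old median = 19/2
After inserting x = -19: new sorted = [-19, -12, -7, 5, 14, 15, 28]
New median = 5
Delta = 5 - 19/2 = -9/2

Answer: -9/2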